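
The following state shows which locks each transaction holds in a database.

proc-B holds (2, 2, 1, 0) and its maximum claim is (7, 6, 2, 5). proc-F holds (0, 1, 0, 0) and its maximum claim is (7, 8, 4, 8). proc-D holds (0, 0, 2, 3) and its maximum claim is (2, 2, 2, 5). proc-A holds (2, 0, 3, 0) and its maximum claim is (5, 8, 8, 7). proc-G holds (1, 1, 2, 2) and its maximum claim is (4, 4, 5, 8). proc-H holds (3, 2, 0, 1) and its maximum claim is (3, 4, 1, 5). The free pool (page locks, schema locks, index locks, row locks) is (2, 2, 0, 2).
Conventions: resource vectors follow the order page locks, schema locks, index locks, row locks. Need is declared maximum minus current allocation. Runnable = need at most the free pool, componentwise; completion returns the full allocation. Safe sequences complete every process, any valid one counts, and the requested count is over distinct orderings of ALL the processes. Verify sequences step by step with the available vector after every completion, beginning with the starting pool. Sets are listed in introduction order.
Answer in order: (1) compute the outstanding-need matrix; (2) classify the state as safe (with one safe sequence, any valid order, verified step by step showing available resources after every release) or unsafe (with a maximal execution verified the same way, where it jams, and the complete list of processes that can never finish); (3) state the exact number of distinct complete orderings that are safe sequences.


(1) Outstanding need per process (order page locks, schema locks, index locks, row locks):
  proc-B: (5, 4, 1, 5)
  proc-F: (7, 7, 4, 8)
  proc-D: (2, 2, 0, 2)
  proc-A: (3, 8, 5, 7)
  proc-G: (3, 3, 3, 6)
  proc-H: (0, 2, 1, 4)
(2) The state is SAFE; one workable sequence: proc-D, proc-H, proc-B, proc-G, proc-F, proc-A.
Key observation: reading the order forward, proc-D is the first process whose need (2, 2, 0, 2) meets the free pool (2, 2, 0, 2) exactly on a resource it requests.
Walking it through:
  pool = (2, 2, 0, 2)
  proc-D needs (2, 2, 0, 2) <= (2, 2, 0, 2) -> finishes; pool += (0, 0, 2, 3) = (2, 2, 2, 5)
  proc-H needs (0, 2, 1, 4) <= (2, 2, 2, 5) -> finishes; pool += (3, 2, 0, 1) = (5, 4, 2, 6)
  proc-B needs (5, 4, 1, 5) <= (5, 4, 2, 6) -> finishes; pool += (2, 2, 1, 0) = (7, 6, 3, 6)
  proc-G needs (3, 3, 3, 6) <= (7, 6, 3, 6) -> finishes; pool += (1, 1, 2, 2) = (8, 7, 5, 8)
  proc-F needs (7, 7, 4, 8) <= (8, 7, 5, 8) -> finishes; pool += (0, 1, 0, 0) = (8, 8, 5, 8)
  proc-A needs (3, 8, 5, 7) <= (8, 8, 5, 8) -> finishes; pool += (2, 0, 3, 0) = (10, 8, 8, 8)
(3) Exactly 1 of the possible complete orderings is a safe sequence.


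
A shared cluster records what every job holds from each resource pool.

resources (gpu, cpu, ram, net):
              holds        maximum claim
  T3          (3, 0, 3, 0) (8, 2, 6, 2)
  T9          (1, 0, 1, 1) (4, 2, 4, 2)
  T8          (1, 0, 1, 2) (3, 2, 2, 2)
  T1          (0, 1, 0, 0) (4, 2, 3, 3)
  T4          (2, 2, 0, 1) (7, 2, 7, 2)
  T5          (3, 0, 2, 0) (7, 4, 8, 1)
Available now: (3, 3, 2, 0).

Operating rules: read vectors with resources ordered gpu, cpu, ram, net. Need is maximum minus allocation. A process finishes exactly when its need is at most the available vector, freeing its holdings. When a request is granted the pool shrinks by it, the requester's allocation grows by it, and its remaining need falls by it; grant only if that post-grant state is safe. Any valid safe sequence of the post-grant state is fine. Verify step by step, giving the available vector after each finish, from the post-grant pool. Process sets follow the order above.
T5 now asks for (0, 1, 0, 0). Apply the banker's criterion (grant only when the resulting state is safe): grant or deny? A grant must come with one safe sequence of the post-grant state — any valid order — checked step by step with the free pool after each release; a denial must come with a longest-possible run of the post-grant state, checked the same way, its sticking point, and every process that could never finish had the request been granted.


GRANT. The post-grant state is safe; one safe sequence: T8, T9, T1, T3, T4, T5.
Key observation: even at the reduced pool (3, 2, 2, 0), T8 fits immediately, so safety survives the grant.
Step-by-step check of the post-grant state:
  pool = (3, 2, 2, 0)
  T8: need (2, 2, 1, 0) fits (3, 2, 2, 0); releases (1, 0, 1, 2), pool now (4, 2, 3, 2)
  T9: need (3, 2, 3, 1) fits (4, 2, 3, 2); releases (1, 0, 1, 1), pool now (5, 2, 4, 3)
  T1: need (4, 1, 3, 3) fits (5, 2, 4, 3); releases (0, 1, 0, 0), pool now (5, 3, 4, 3)
  T3: need (5, 2, 3, 2) fits (5, 3, 4, 3); releases (3, 0, 3, 0), pool now (8, 3, 7, 3)
  T4: need (5, 0, 7, 1) fits (8, 3, 7, 3); releases (2, 2, 0, 1), pool now (10, 5, 7, 4)
  T5: need (4, 3, 6, 1) fits (10, 5, 7, 4); releases (3, 1, 2, 0), pool now (13, 6, 9, 4)


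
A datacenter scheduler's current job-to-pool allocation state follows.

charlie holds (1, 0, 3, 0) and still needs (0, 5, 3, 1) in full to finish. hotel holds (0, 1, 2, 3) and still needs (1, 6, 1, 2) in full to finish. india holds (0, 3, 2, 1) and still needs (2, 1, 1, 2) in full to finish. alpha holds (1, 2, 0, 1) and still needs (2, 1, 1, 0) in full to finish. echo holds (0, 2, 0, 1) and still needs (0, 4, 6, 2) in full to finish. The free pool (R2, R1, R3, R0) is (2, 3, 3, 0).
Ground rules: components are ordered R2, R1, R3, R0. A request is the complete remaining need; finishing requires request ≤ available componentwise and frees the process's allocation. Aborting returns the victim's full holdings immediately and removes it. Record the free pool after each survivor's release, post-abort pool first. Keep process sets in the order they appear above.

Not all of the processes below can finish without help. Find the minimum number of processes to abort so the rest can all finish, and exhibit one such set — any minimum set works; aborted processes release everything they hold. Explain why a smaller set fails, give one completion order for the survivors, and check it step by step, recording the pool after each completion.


Minimum abort set: india.
Key observation: hotel was stuck for good until india gave back (0, 3, 2, 1); in the order shown it finishes at step 3.
Why nothing smaller works: aborting no one leaves the state deadlocked as given.
Survivors finish in the order: alpha, charlie, hotel, echo. Step-by-step check (pool after the aborts first):
  pool = (2, 6, 5, 1)
  run alpha (needs (2, 1, 1, 0), free (2, 6, 5, 1)); after release of (1, 2, 0, 1) the pool is (3, 8, 5, 2)
  run charlie (needs (0, 5, 3, 1), free (3, 8, 5, 2)); after release of (1, 0, 3, 0) the pool is (4, 8, 8, 2)
  run hotel (needs (1, 6, 1, 2), free (4, 8, 8, 2)); after release of (0, 1, 2, 3) the pool is (4, 9, 10, 5)
  run echo (needs (0, 4, 6, 2), free (4, 9, 10, 5)); after release of (0, 2, 0, 1) the pool is (4, 11, 10, 6)


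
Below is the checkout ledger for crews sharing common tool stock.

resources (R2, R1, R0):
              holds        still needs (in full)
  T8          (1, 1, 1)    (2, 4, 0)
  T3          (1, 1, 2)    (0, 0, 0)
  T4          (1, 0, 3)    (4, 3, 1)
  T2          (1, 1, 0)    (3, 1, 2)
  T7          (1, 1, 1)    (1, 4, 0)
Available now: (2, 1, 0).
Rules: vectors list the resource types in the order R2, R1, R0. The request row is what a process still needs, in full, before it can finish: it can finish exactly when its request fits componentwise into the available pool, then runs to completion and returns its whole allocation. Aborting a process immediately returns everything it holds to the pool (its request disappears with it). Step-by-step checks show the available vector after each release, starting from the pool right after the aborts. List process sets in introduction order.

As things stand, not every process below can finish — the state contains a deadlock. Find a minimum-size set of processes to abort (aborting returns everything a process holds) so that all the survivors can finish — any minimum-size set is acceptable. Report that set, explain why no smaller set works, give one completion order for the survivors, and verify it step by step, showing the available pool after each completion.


The answer: abort T7.
Key observation: before aborting T7, T8 was permanently blocked — no order could ever run it; afterwards it completes at step 4.
Why nothing smaller works: aborting no one leaves the state deadlocked as given.
The survivors complete as T3, T4, T2, T8. Verifying each step (starting from the post-abort pool):
  pool = (3, 2, 1)
  run T3 (needs (0, 0, 0), free (3, 2, 1)); after release of (1, 1, 2) the pool is (4, 3, 3)
  run T4 (needs (4, 3, 1), free (4, 3, 3)); after release of (1, 0, 3) the pool is (5, 3, 6)
  run T2 (needs (3, 1, 2), free (5, 3, 6)); after release of (1, 1, 0) the pool is (6, 4, 6)
  run T8 (needs (2, 4, 0), free (6, 4, 6)); after release of (1, 1, 1) the pool is (7, 5, 7)


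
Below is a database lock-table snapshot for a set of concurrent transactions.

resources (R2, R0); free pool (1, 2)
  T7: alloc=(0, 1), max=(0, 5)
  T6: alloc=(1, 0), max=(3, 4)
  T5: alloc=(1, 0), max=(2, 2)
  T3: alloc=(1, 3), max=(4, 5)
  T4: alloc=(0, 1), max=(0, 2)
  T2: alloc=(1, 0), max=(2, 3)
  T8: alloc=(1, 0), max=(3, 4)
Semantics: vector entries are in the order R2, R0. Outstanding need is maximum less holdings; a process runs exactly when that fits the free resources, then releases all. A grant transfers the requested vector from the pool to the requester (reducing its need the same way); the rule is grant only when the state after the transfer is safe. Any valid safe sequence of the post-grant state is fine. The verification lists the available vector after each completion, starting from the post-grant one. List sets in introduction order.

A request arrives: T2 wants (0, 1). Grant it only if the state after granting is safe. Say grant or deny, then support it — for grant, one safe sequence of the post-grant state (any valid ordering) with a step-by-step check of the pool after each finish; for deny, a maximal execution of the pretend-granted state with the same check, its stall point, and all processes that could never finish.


GRANT. The post-grant state is safe; one safe sequence: T4, T2, T5, T3, T6, T8, T7.
Key observation: the grant leaves (1, 1) free — enough for T4, whose release restarts the cascade.
Verifying the post-grant state step by step:
  pool = (1, 1)
  T4 needs (0, 1) <= (1, 1) -> finishes; pool += (0, 1) = (1, 2)
  T2 needs (1, 2) <= (1, 2) -> finishes; pool += (1, 1) = (2, 3)
  T5 needs (1, 2) <= (2, 3) -> finishes; pool += (1, 0) = (3, 3)
  T3 needs (3, 2) <= (3, 3) -> finishes; pool += (1, 3) = (4, 6)
  T6 needs (2, 4) <= (4, 6) -> finishes; pool += (1, 0) = (5, 6)
  T8 needs (2, 4) <= (5, 6) -> finishes; pool += (1, 0) = (6, 6)
  T7 needs (0, 4) <= (6, 6) -> finishes; pool += (0, 1) = (6, 7)


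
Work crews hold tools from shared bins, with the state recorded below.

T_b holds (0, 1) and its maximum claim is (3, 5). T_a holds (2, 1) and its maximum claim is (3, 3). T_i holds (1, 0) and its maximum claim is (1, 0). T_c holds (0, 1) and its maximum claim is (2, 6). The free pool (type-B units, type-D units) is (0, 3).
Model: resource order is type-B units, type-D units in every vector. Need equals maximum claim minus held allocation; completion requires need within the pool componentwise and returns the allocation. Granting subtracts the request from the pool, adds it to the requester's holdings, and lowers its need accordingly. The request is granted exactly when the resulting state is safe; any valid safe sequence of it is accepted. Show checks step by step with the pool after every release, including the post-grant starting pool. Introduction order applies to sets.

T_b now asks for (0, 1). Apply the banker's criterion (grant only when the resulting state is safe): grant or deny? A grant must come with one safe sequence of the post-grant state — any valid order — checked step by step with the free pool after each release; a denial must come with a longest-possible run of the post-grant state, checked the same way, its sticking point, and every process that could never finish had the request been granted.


GRANT — the state after the grant stays safe, e.g. via T_i, T_a, T_b, T_c.
Key observation: granting shrinks the pool to (0, 2), yet T_i still fits and the chain goes through.
Check on the post-grant state, step by step:
  pool = (0, 2)
  T_i needs (0, 0) <= (0, 2) -> finishes; pool += (1, 0) = (1, 2)
  T_a needs (1, 2) <= (1, 2) -> finishes; pool += (2, 1) = (3, 3)
  T_b needs (3, 3) <= (3, 3) -> finishes; pool += (0, 2) = (3, 5)
  T_c needs (2, 5) <= (3, 5) -> finishes; pool += (0, 1) = (3, 6)


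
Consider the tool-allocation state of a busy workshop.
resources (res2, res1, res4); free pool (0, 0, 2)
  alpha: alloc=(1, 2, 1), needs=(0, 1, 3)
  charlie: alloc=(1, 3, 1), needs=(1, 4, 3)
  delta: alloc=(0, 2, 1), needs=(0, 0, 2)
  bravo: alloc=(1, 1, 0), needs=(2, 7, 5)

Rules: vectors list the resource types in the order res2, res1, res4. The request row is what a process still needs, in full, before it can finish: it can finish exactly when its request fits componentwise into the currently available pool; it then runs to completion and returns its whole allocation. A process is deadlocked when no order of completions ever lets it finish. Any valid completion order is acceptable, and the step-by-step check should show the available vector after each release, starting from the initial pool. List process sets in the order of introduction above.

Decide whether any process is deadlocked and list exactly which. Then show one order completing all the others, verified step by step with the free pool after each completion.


The deadlocked set is empty.
Key observation: delta fits the free pool immediately, and its release cascades until everyone finishes.
A valid finishing order for the others: delta, alpha, charlie, bravo. Walking it through:
  pool = (0, 0, 2)
  delta: need (0, 0, 2) fits (0, 0, 2); releases (0, 2, 1), pool now (0, 2, 3)
  alpha: need (0, 1, 3) fits (0, 2, 3); releases (1, 2, 1), pool now (1, 4, 4)
  charlie: need (1, 4, 3) fits (1, 4, 4); releases (1, 3, 1), pool now (2, 7, 5)
  bravo: need (2, 7, 5) fits (2, 7, 5); releases (1, 1, 0), pool now (3, 8, 5)


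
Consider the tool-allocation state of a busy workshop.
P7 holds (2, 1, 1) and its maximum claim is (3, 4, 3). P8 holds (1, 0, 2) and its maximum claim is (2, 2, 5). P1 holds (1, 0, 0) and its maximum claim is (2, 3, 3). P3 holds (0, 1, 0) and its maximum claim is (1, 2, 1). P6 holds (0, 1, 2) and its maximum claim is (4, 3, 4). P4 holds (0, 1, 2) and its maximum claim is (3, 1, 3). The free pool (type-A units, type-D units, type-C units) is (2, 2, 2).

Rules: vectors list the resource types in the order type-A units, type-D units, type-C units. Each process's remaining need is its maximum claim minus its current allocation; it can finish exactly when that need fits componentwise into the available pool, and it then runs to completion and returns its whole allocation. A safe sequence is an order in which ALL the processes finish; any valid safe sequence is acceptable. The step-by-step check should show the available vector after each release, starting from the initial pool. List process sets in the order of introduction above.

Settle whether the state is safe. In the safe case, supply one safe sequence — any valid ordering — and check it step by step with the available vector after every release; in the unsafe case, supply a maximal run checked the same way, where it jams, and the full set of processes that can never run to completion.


SAFE, for example via the order P3, P7, P8, P6, P4, P1.
Key observation: P7 marks the first exact bind of the order: its need (1, 3, 2) fits the free (2, 3, 2) with zero slack on a requested resource.
Verifying each step:
  pool = (2, 2, 2)
  P3: need (1, 1, 1) fits (2, 2, 2); releases (0, 1, 0), pool now (2, 3, 2)
  P7: need (1, 3, 2) fits (2, 3, 2); releases (2, 1, 1), pool now (4, 4, 3)
  P8: need (1, 2, 3) fits (4, 4, 3); releases (1, 0, 2), pool now (5, 4, 5)
  P6: need (4, 2, 2) fits (5, 4, 5); releases (0, 1, 2), pool now (5, 5, 7)
  P4: need (3, 0, 1) fits (5, 5, 7); releases (0, 1, 2), pool now (5, 6, 9)
  P1: need (1, 3, 3) fits (5, 6, 9); releases (1, 0, 0), pool now (6, 6, 9)


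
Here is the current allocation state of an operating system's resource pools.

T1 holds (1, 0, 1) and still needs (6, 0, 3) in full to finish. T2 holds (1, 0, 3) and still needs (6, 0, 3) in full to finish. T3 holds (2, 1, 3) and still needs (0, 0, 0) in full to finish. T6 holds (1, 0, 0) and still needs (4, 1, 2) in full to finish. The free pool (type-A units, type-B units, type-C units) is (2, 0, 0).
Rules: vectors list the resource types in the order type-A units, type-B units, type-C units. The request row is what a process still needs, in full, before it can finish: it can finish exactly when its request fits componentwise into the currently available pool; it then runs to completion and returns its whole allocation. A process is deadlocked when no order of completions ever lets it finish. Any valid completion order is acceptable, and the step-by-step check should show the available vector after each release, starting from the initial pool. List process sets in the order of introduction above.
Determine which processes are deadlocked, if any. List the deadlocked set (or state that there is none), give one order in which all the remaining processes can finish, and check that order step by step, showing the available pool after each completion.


The deadlocked set is T1 and T2.
Key observation: even finishing T3, T6 leaves just (5, 1, 3) free — too little type-A units for any of the remaining processes.
The rest can finish in the order T3, T6. Check, step by step:
  pool = (2, 0, 0)
  T3 needs (0, 0, 0) <= (2, 0, 0) -> finishes; pool += (2, 1, 3) = (4, 1, 3)
  T6 needs (4, 1, 2) <= (4, 1, 3) -> finishes; pool += (1, 0, 0) = (5, 1, 3)
The stuck group stays short no matter what:
  T1 cannot run: need (6, 0, 3) vs free (5, 1, 3) (insufficient type-A units)
  T2 cannot run: need (6, 0, 3) vs free (5, 1, 3) (insufficient type-A units)


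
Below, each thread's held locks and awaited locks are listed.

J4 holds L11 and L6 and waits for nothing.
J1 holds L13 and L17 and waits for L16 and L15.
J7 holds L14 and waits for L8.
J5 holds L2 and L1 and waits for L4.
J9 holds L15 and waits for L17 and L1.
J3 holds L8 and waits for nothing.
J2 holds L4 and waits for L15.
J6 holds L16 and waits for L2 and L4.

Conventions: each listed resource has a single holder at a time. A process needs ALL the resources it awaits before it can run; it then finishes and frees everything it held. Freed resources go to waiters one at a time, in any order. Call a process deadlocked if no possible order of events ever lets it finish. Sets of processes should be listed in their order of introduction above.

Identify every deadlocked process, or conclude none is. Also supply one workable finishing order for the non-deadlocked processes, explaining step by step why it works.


Deadlocked set: J1, J5, J9, J2 and J6.
Key observation: the loop J1 -> J9 -> J1 blocks itself forever; J5, J2 and J6 are caught in further circular waits.
A valid finishing order for the others: J3, J7, J4.
Walking it through:
  J3 waits on nothing -> runs at once and releases L8
  J7 waits on L8 — all released -> runs and releases L14
  J4 waits on nothing -> runs at once and releases L11 and L6


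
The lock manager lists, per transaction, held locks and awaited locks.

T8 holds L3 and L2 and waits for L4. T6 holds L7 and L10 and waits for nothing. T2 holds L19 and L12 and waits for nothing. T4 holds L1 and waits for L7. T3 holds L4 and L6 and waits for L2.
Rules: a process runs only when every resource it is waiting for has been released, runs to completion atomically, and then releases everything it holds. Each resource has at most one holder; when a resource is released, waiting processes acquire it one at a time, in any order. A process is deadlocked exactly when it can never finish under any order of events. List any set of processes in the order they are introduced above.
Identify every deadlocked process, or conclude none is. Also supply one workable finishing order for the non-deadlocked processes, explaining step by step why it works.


Deadlocked set: T8 and T3.
Key observation: the wait chain closes on itself along T8 -> T3 -> T8; no other process is dragged down with it.
One completion order for the rest: T6, T2, T4.
Step-by-step check:
  T6 waits on nothing -> runs at once and releases L7 and L10
  T2 waits on nothing -> runs at once and releases L19 and L12
  T4 waits on L7 — all released -> runs and releases L1


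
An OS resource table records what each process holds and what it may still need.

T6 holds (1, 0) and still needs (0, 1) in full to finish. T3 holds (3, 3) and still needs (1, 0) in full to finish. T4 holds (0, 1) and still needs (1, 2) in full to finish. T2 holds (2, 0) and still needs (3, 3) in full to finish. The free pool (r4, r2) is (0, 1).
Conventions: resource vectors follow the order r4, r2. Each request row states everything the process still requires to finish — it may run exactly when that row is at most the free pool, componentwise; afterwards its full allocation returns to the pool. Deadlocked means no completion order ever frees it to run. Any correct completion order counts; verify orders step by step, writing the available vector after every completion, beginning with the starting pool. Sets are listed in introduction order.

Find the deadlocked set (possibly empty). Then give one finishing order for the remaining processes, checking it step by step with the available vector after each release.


Nothing here is deadlocked.
Key observation: beginning at T6, releases accumulate fast enough that every process eventually fits.
A valid finishing order for the others: T6, T3, T4, T2. Step-by-step check:
  pool = (0, 1)
  T6: need (0, 1) fits (0, 1); releases (1, 0), pool now (1, 1)
  T3: need (1, 0) fits (1, 1); releases (3, 3), pool now (4, 4)
  T4: need (1, 2) fits (4, 4); releases (0, 1), pool now (4, 5)
  T2: need (3, 3) fits (4, 5); releases (2, 0), pool now (6, 5)


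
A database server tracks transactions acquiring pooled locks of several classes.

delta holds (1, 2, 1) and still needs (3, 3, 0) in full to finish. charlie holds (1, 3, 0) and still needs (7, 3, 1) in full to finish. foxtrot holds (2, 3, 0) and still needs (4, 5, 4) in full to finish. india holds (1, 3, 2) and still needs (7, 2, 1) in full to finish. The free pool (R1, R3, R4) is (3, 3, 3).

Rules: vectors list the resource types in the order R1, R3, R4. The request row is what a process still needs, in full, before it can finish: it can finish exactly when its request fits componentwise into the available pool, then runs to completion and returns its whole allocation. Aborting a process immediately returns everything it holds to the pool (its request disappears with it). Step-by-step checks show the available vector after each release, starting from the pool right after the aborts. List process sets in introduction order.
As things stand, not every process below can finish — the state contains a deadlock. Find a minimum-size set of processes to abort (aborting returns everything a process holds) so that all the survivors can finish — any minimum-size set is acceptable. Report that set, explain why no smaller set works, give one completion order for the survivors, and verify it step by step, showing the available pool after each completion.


The answer: abort india.
Key observation: before aborting india, charlie was permanently blocked — no order could ever run it; afterwards it completes at step 3.
Minimality: the empty abort set fails — the state is deadlocked as it stands.
The survivors complete as foxtrot, delta, charlie. Step-by-step check (starting from the post-abort pool):
  pool = (4, 6, 5)
  run foxtrot (needs (4, 5, 4), free (4, 6, 5)); after release of (2, 3, 0) the pool is (6, 9, 5)
  run delta (needs (3, 3, 0), free (6, 9, 5)); after release of (1, 2, 1) the pool is (7, 11, 6)
  run charlie (needs (7, 3, 1), free (7, 11, 6)); after release of (1, 3, 0) the pool is (8, 14, 6)


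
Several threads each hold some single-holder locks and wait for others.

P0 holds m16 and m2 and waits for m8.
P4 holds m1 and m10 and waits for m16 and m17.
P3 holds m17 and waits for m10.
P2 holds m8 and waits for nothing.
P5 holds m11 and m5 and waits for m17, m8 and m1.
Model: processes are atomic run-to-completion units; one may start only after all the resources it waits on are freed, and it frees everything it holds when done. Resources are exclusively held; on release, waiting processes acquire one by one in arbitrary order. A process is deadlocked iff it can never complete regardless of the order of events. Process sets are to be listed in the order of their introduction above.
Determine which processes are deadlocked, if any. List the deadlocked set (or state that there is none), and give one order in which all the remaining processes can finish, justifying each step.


Deadlocked set: P4, P3 and P5.
Key observation: the wait chain closes on itself along P4 -> P3 -> P4; P5 waits into the deadlock from upstream.
A valid finishing order for the others: P2, P0.
Step-by-step check:
  run P2 (it waits on nothing); releases m8
  P0 waits on m8 — all released -> runs and releases m16 and m2


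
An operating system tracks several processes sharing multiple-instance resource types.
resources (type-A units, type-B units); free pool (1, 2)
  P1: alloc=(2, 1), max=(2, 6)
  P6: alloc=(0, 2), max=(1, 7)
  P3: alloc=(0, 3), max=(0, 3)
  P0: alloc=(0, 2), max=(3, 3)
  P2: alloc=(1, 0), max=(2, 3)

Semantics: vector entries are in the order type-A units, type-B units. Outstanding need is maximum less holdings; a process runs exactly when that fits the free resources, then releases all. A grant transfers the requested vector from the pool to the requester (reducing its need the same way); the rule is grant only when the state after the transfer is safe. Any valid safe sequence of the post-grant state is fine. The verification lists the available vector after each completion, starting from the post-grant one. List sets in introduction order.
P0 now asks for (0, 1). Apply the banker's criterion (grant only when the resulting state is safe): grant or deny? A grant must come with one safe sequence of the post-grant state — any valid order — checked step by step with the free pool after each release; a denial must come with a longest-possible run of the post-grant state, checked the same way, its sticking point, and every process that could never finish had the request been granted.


DENY: after the grant no complete ordering would exist.
Key observation: after P3, P2 the pool peaks at (2, 4), and each blocked process is short somewhere: P1 on type-B units; P6 on type-B units; P0 on type-A units.
On the post-grant state, P3, P2 is a maximal run — nothing extends it. Verifying each step:
  pool = (1, 1)
  P3 needs (0, 0) <= (1, 1) -> finishes; pool += (0, 3) = (1, 4)
  P2 needs (1, 3) <= (1, 4) -> finishes; pool += (1, 0) = (2, 4)
  P1 still needs (0, 5) but only (2, 4) is free — short on type-B units
  P6 still needs (1, 5) but only (2, 4) is free — short on type-B units
  P0 still needs (3, 0) but only (2, 4) is free — short on type-A units
Had the request been granted, P1, P6 and P0 could never finish.


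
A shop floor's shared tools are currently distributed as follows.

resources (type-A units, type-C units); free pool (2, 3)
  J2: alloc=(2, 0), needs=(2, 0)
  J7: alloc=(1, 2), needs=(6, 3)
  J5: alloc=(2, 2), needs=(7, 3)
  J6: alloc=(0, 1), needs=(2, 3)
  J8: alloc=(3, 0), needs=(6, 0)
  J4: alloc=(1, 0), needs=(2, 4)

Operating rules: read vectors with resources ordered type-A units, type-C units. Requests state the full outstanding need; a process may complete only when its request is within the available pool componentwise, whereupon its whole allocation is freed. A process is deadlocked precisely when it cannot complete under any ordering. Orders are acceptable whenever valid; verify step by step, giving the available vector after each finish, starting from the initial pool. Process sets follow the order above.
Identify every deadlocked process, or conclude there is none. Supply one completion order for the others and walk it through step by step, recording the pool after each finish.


The deadlocked set is J7, J5 and J8.
Key observation: after J2, J6, J4 complete, (5, 4) is the best the pool ever gets, yet each leftover process wants more type-A units.
A valid finishing order for the others: J2, J6, J4. Check, step by step:
  pool = (2, 3)
  J2: need (2, 0) fits (2, 3); releases (2, 0), pool now (4, 3)
  J6: need (2, 3) fits (4, 3); releases (0, 1), pool now (4, 4)
  J4: need (2, 4) fits (4, 4); releases (1, 0), pool now (5, 4)
None of the blocked processes ever fits:
  blocked: J7 wants (6, 3), pool (5, 4) — not enough type-A units
  blocked: J5 wants (7, 3), pool (5, 4) — not enough type-A units
  blocked: J8 wants (6, 0), pool (5, 4) — not enough type-A units


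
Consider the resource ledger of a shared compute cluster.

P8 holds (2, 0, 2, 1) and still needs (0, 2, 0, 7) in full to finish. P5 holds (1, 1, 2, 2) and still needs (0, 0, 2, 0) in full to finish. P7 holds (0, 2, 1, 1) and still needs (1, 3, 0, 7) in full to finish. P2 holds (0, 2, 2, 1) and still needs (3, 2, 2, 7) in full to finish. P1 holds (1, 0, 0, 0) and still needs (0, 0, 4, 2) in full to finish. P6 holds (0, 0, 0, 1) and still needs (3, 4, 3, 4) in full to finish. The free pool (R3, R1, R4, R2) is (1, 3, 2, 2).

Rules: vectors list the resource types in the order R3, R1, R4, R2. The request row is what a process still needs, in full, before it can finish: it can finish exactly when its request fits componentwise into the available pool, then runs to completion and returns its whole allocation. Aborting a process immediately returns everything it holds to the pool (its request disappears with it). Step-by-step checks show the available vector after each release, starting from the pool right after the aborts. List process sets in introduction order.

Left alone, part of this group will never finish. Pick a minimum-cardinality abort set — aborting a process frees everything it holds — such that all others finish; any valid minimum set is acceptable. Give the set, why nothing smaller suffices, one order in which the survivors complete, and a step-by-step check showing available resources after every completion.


The answer: abort P8 and P7.
Key observation: aborting P8 and P7 returns (2, 2, 3, 2), and P2 — hopeless before — runs at step 4 with the returned capacity in the pool.
No one abort is enough; case by case: P8 alone leaves P7 blocked (short on R2); P5 alone leaves P8 blocked (short on R2); P7 alone leaves P8 blocked (short on R2); P2 alone leaves P8 blocked (short on R2); P1 alone leaves P8 blocked (short on R2); P6 alone leaves P8 blocked (short on R2).
Survivors finish in the order: P1, P5, P6, P2. Check, step by step (pool after the aborts first):
  pool = (3, 5, 5, 4)
  P1: need (0, 0, 4, 2) fits (3, 5, 5, 4); releases (1, 0, 0, 0), pool now (4, 5, 5, 4)
  P5: need (0, 0, 2, 0) fits (4, 5, 5, 4); releases (1, 1, 2, 2), pool now (5, 6, 7, 6)
  P6: need (3, 4, 3, 4) fits (5, 6, 7, 6); releases (0, 0, 0, 1), pool now (5, 6, 7, 7)
  P2: need (3, 2, 2, 7) fits (5, 6, 7, 7); releases (0, 2, 2, 1), pool now (5, 8, 9, 8)


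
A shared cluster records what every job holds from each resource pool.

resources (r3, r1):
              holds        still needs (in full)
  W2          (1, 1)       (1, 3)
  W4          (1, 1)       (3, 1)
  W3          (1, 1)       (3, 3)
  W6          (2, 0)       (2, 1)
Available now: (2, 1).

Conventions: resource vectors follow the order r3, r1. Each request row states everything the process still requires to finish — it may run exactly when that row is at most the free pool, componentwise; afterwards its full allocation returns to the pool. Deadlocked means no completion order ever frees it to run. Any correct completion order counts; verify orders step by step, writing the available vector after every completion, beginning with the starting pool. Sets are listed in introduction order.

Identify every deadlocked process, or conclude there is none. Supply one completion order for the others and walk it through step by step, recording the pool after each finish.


The deadlocked set is W2 and W3.
Key observation: the wall is r1: completing W6, W4 brings the pool only to (5, 2), and all the rest need more.
The rest can finish in the order W6, W4. Step-by-step check:
  pool = (2, 1)
  run W6 (needs (2, 1), free (2, 1)); after release of (2, 0) the pool is (4, 1)
  run W4 (needs (3, 1), free (4, 1)); after release of (1, 1) the pool is (5, 2)
The blocked processes can never fit:
  W2 still needs (1, 3) but only (5, 2) is free — short on r1
  W3 still needs (3, 3) but only (5, 2) is free — short on r1


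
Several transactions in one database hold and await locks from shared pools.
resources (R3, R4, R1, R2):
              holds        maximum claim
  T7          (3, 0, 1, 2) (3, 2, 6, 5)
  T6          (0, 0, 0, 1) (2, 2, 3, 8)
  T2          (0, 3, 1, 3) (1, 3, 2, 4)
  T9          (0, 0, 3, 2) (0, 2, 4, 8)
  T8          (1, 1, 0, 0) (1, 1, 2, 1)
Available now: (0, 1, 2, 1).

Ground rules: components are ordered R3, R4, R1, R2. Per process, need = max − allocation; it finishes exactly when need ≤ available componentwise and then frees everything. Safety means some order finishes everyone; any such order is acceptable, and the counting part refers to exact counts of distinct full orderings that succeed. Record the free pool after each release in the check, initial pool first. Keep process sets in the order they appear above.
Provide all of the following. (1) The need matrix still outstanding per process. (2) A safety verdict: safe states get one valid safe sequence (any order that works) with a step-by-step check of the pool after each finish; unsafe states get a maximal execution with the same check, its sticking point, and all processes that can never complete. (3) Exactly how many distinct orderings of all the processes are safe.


(1) Need matrix, components ordered R3, R4, R1, R2:
  T7: (0, 2, 5, 3)
  T6: (2, 2, 3, 7)
  T2: (1, 0, 1, 1)
  T9: (0, 2, 1, 6)
  T8: (0, 0, 2, 1)
(2) UNSAFE.
Key observation: after T8, T2 the pool peaks at (1, 5, 3, 4), and each blocked process is short somewhere: T7 on R1; T6 on R3, R2; T9 on R2.
A maximal execution: T8, T2 — then nothing else fits. Step-by-step check:
  pool = (0, 1, 2, 1)
  run T8 (needs (0, 0, 2, 1), free (0, 1, 2, 1)); after release of (1, 1, 0, 0) the pool is (1, 2, 2, 1)
  run T2 (needs (1, 0, 1, 1), free (1, 2, 2, 1)); after release of (0, 3, 1, 3) the pool is (1, 5, 3, 4)
  T7 still needs (0, 2, 5, 3) but only (1, 5, 3, 4) is free — short on R1
  T6 still needs (2, 2, 3, 7) but only (1, 5, 3, 4) is free — short on R3 and R2
  T9 still needs (0, 2, 1, 6) but only (1, 5, 3, 4) is free — short on R2
Permanently blocked: T7, T6 and T9.
(3) The exact count: 0 of the possible complete orderings are safe sequences.


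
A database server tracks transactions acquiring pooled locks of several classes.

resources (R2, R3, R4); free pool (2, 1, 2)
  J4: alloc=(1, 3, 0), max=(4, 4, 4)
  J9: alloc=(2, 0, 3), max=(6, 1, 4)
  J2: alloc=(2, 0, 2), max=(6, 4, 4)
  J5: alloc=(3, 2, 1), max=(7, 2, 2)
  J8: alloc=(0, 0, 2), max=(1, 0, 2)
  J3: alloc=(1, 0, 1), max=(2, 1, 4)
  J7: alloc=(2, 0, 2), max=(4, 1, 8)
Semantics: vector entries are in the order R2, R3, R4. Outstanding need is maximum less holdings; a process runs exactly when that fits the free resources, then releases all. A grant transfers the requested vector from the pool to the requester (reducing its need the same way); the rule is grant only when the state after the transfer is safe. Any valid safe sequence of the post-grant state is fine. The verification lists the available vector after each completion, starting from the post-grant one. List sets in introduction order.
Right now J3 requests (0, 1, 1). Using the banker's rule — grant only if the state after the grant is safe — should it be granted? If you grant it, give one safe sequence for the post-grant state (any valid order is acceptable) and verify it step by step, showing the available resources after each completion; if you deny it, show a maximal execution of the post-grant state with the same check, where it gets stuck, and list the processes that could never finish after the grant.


GRANT. The post-grant state is safe; one safe sequence: J8, J3, J4, J5, J7, J2, J9.
Key observation: with (2, 0, 1) left after the transfer, J8 can run at once — the state stays safe.
Step-by-step check of the post-grant state:
  pool = (2, 0, 1)
  J8: need (1, 0, 0) fits (2, 0, 1); releases (0, 0, 2), pool now (2, 0, 3)
  J3: need (1, 0, 2) fits (2, 0, 3); releases (1, 1, 2), pool now (3, 1, 5)
  J4: need (3, 1, 4) fits (3, 1, 5); releases (1, 3, 0), pool now (4, 4, 5)
  J5: need (4, 0, 1) fits (4, 4, 5); releases (3, 2, 1), pool now (7, 6, 6)
  J7: need (2, 1, 6) fits (7, 6, 6); releases (2, 0, 2), pool now (9, 6, 8)
  J2: need (4, 4, 2) fits (9, 6, 8); releases (2, 0, 2), pool now (11, 6, 10)
  J9: need (4, 1, 1) fits (11, 6, 10); releases (2, 0, 3), pool now (13, 6, 13)


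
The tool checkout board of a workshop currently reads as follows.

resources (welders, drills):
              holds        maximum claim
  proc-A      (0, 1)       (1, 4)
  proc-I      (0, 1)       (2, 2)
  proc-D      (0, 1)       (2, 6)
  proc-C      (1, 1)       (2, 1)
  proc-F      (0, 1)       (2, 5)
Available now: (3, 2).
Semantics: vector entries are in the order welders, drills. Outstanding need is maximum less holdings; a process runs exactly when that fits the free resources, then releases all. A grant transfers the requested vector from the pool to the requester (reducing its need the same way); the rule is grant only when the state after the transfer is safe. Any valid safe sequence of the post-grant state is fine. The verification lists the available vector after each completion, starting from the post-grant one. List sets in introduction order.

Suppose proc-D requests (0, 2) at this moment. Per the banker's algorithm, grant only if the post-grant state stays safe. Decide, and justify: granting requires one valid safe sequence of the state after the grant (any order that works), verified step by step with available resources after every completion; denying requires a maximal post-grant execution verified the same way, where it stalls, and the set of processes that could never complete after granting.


DENY. Granting would leave the state unsafe.
Key observation: proc-C, proc-I can finish, but then (4, 2) is all there is, and the blocked group's drills demands exceed it.
On the post-grant state, proc-C, proc-I is a maximal run — nothing extends it. Verifying each step:
  pool = (3, 0)
  run proc-C (needs (1, 0), free (3, 0)); after release of (1, 1) the pool is (4, 1)
  run proc-I (needs (2, 1), free (4, 1)); after release of (0, 1) the pool is (4, 2)
  proc-A cannot run: need (1, 3) vs free (4, 2) (insufficient drills)
  proc-D cannot run: need (2, 3) vs free (4, 2) (insufficient drills)
  proc-F cannot run: need (2, 4) vs free (4, 2) (insufficient drills)
Processes that could never finish after the grant: proc-A, proc-D and proc-F.


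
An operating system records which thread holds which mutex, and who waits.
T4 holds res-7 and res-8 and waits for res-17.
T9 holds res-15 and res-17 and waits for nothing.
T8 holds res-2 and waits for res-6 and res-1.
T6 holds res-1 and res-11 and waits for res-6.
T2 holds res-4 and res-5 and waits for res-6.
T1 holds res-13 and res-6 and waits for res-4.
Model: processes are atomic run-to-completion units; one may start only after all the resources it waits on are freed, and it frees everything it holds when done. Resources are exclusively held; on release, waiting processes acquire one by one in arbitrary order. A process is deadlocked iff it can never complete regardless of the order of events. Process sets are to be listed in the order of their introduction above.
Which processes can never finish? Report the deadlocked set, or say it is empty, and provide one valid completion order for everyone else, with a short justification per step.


The deadlocked set is T8, T6, T2 and T1.
Key observation: the cycle T1 -> T2 -> T1 can never break — each member waits on the next; T8 and T6 wait into the deadlock from upstream.
One completion order for the rest: T9, T4.
Verifying each step:
  T9 waits on nothing -> runs at once and releases res-15 and res-17
  T4 waits on res-17 — all released -> runs and releases res-7 and res-8
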